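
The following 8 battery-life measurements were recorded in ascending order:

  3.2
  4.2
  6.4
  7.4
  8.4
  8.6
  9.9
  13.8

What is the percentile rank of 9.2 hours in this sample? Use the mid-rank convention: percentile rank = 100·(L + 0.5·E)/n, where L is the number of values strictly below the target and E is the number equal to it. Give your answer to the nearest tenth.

Count below 9.2: L = 6; count equal: E = 0; n = 8.
Percentile rank = 100·(6 + 0.5·0)/8 = 100·6/8 = 75.

75.0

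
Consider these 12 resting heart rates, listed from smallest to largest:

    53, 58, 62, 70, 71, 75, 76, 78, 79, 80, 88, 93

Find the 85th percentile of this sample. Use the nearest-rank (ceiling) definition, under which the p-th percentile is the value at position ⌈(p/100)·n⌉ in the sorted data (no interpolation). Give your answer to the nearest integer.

n = 12.
Position = ⌈85/100 · 12⌉ = ⌈10.2⌉ = 11.
The value at rank 11 is 88.

88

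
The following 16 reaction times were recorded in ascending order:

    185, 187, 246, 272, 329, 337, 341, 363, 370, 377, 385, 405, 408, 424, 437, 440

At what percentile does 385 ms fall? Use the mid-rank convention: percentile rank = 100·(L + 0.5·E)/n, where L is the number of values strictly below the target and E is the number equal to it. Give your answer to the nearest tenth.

Count below 385: L = 10; count equal: E = 1; n = 16.
Percentile rank = 100·(10 + 0.5·1)/16 = 100·10.5/16 = 65.62.

65.6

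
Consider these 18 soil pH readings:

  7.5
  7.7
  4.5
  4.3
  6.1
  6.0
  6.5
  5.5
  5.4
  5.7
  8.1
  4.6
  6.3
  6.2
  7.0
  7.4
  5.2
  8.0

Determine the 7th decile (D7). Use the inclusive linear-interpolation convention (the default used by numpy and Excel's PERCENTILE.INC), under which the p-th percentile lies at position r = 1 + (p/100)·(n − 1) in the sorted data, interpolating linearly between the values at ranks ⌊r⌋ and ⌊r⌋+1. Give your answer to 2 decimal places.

6.95

Sorted: 4.3, 4.5, 4.6, 5.2, 5.4, 5.5, 5.7, 6.0, 6.1, 6.2, 6.3, 6.5, 7.0, 7.4, 7.5, 7.7, 8.0, 8.1.
n = 18.
r = 1 + (70/100)·(18 − 1) = 1 + 11.9 = 12.9.
Rank 12 is 6.5 and rank 13 is 7.0.
Interpolate: 6.5 + 0.9·(7.0 − 6.5) = 6.5 + 0.9·0.5 = 6.95.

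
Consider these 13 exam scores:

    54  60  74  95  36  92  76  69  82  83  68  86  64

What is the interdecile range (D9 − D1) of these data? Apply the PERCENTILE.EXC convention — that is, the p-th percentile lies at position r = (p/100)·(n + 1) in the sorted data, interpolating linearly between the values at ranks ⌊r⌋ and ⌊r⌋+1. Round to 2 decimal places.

50.60

Sorted: 36, 54, 60, 64, 68, 69, 74, 76, 82, 83, 86, 92, 95.
n = 13.
P10: r = 1.4; ranks 1–2 are 36, 54; interpolating gives 43.2.
P90: r = 12.6; ranks 12–13 are 92, 95; interpolating gives 93.8.
Difference: 93.8 − 43.2 = 50.6.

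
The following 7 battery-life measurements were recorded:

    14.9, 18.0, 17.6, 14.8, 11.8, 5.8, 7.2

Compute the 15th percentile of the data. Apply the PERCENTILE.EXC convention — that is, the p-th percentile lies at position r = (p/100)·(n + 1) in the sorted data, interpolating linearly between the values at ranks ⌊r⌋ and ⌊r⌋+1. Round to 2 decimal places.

Sorted: 5.8, 7.2, 11.8, 14.8, 14.9, 17.6, 18.0.
n = 7.
r = (15/100)·(7 + 1) = 1.2.
Rank 1 is 5.8 and rank 2 is 7.2.
Interpolate: 5.8 + 0.2·(7.2 − 5.8) = 5.8 + 0.2·1.4 = 6.08.

6.08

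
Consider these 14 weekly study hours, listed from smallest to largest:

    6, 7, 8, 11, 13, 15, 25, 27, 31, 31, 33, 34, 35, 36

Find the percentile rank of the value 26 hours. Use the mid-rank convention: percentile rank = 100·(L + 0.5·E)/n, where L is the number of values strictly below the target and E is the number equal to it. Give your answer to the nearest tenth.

Count below 26: L = 7; count equal: E = 0; n = 14.
Percentile rank = 100·(7 + 0.5·0)/14 = 100·7/14 = 50.

50.0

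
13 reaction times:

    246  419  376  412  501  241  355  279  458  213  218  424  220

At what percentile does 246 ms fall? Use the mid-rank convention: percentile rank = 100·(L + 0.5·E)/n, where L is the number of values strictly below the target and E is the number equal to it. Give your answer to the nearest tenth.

34.6

Sorted: 213, 218, 220, 241, 246, 279, 355, 376, 412, 419, 424, 458, 501.
Count below 246: L = 4; count equal: E = 1; n = 13.
Percentile rank = 100·(4 + 0.5·1)/13 = 100·4.5/13 = 34.62.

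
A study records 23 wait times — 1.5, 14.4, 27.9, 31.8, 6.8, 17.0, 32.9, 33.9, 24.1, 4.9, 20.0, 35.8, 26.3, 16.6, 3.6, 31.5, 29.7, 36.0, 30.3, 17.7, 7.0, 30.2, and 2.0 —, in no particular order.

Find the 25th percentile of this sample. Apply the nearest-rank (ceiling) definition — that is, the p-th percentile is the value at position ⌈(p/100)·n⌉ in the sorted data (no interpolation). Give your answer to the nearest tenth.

Sorted: 1.5, 2.0, 3.6, 4.9, 6.8, 7.0, 14.4, 16.6, 17.0, 17.7, 20.0, 24.1, 26.3, 27.9, 29.7, 30.2, 30.3, 31.5, 31.8, 32.9, 33.9, 35.8, 36.0.
n = 23.
Position = ⌈25/100 · 23⌉ = ⌈5.75⌉ = 6.
The value at rank 6 is 7.0.

7.0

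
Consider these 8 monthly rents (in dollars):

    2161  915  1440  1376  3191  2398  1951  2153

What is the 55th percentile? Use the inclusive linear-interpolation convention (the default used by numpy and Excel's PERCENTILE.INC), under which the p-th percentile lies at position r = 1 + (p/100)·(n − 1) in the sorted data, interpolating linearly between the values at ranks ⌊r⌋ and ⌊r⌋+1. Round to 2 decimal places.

Sorted: 915, 1376, 1440, 1951, 2153, 2161, 2398, 3191.
n = 8.
r = 1 + (55/100)·(8 − 1) = 1 + 3.85 = 4.85.
Rank 4 is 1951 and rank 5 is 2153.
Interpolate: 1951 + 0.85·(2153 − 1951) = 1951 + 0.85·202 = 2122.7.

2122.70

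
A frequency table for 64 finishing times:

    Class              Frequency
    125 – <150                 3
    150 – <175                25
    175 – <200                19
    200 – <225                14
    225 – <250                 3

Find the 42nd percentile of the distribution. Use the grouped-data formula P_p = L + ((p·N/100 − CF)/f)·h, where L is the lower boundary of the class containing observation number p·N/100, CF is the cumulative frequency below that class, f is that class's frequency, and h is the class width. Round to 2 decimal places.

173.88

N = 64; target position k = 42/100 · 64 = 26.88.
Cumulative frequencies: 3, 28, 47, 61, 64.
Observation 26.88 falls in the class 150 – <175.
L = 150, CF = 3, f = 25, h = 25.
P42 = 150 + ((26.88 − 3)/25)·25 = 150 + 23.88 = 173.88.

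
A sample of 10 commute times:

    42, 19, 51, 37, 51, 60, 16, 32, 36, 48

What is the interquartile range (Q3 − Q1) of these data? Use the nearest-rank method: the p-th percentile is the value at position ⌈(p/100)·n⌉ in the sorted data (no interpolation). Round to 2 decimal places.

Sorted: 16, 19, 32, 36, 37, 42, 48, 51, 51, 60.
n = 10.
P25: rank ⌈25/100·10⌉ = 3 → 32.
P75: rank ⌈75/100·10⌉ = 8 → 51.
Difference: 51 − 32 = 19.

19.00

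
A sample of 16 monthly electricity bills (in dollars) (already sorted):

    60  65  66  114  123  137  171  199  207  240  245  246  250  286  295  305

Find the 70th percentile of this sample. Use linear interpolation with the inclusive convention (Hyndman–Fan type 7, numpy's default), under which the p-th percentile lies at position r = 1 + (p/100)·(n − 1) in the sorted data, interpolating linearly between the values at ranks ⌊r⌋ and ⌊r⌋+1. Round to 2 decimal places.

n = 16.
r = 1 + (70/100)·(16 − 1) = 1 + 10.5 = 11.5.
Rank 11 is 245 and rank 12 is 246.
Interpolate: 245 + 0.5·(246 − 245) = 245 + 0.5·1 = 245.5.

245.50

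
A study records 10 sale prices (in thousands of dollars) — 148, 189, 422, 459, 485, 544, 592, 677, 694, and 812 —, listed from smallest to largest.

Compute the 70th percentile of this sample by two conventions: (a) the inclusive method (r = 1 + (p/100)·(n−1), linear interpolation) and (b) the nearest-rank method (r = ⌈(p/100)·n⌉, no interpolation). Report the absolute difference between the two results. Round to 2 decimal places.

25.50

n = 10.
(a) r = 7.3; between ranks 7 (592) and 8 (677): 617.5.
(b) the nearest-rank method: rank 7 → 592.
|617.5 − 592| = 25.5.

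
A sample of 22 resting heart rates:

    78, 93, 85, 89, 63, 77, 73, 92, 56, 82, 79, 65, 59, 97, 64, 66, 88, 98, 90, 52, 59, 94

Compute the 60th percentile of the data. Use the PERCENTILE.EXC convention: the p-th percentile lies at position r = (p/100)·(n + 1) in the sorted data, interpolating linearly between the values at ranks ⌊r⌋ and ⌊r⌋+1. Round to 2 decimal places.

Sorted: 52, 56, 59, 59, 63, 64, 65, 66, 73, 77, 78, 79, 82, 85, 88, 89, 90, 92, 93, 94, 97, 98.
n = 22.
r = (60/100)·(22 + 1) = 13.8.
Rank 13 is 82 and rank 14 is 85.
Interpolate: 82 + 0.8·(85 − 82) = 82 + 0.8·3 = 84.4.

84.40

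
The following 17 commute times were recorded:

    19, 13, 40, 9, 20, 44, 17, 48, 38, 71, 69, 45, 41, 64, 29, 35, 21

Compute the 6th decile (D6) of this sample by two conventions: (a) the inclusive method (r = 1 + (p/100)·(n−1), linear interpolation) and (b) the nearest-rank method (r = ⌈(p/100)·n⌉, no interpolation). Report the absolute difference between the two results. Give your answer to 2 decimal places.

0.40

Sorted: 9, 13, 17, 19, 20, 21, 29, 35, 38, 40, 41, 44, 45, 48, 64, 69, 71.
n = 17.
(a) r = 10.6; between ranks 10 (40) and 11 (41): 40.6.
(b) the nearest-rank method: rank 11 → 41.
|40.6 − 41| = 0.4.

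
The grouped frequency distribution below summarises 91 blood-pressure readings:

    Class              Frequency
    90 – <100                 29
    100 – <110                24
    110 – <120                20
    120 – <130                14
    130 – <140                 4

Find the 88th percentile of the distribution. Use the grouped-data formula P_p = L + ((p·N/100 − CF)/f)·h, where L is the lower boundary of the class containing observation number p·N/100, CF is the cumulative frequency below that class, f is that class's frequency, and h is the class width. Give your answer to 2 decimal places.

N = 91; target position k = 88/100 · 91 = 80.08.
Cumulative frequencies: 29, 53, 73, 87, 91.
Observation 80.08 falls in the class 120 – <130.
L = 120, CF = 73, f = 14, h = 10.
P88 = 120 + ((80.08 − 73)/14)·10 = 120 + 5.05714 = 125.057.

125.06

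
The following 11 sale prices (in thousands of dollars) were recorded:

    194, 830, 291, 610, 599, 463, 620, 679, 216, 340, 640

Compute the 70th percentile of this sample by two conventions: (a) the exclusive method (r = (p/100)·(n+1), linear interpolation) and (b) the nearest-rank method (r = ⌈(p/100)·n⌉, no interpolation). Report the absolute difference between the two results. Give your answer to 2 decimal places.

Sorted: 194, 216, 291, 340, 463, 599, 610, 620, 640, 679, 830.
n = 11.
(a) r = 8.4; between ranks 8 (620) and 9 (640): 628.
(b) the nearest-rank method: rank 8 → 620.
|628 − 620| = 8.

8.00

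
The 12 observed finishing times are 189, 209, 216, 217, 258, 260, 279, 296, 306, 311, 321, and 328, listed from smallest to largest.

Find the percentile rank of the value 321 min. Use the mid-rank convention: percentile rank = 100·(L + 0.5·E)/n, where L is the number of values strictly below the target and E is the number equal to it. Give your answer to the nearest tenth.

87.5

Count below 321: L = 10; count equal: E = 1; n = 12.
Percentile rank = 100·(10 + 0.5·1)/12 = 100·10.5/12 = 87.5.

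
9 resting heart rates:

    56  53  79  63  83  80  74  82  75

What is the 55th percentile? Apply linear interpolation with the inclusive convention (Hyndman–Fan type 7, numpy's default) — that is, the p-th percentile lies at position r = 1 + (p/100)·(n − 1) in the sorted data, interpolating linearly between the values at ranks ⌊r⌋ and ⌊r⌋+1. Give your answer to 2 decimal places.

76.60

Sorted: 53, 56, 63, 74, 75, 79, 80, 82, 83.
n = 9.
r = 1 + (55/100)·(9 − 1) = 1 + 4.4 = 5.4.
Rank 5 is 75 and rank 6 is 79.
Interpolate: 75 + 0.4·(79 − 75) = 75 + 0.4·4 = 76.6.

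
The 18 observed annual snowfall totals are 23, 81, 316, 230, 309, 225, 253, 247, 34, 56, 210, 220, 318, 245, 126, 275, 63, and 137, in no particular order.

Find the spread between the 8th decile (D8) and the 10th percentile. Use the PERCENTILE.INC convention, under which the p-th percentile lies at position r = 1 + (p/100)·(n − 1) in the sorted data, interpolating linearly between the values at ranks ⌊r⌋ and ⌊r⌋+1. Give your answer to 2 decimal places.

216.80

Sorted: 23, 34, 56, 63, 81, 126, 137, 210, 220, 225, 230, 245, 247, 253, 275, 309, 316, 318.
n = 18.
P10: r = 2.7; ranks 2–3 are 34, 56; interpolating gives 49.4.
P80: r = 14.6; ranks 14–15 are 253, 275; interpolating gives 266.2.
Difference: 266.2 − 49.4 = 216.8.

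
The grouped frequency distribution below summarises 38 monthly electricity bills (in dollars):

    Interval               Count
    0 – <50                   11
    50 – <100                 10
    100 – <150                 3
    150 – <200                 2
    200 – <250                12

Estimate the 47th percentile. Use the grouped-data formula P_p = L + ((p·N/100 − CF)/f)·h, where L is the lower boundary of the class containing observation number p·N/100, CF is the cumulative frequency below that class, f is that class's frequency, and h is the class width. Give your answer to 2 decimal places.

84.30

N = 38; target position k = 47/100 · 38 = 17.86.
Cumulative frequencies: 11, 21, 24, 26, 38.
Observation 17.86 falls in the class 50 – <100.
L = 50, CF = 11, f = 10, h = 50.
P47 = 50 + ((17.86 − 11)/10)·50 = 50 + 34.3 = 84.3.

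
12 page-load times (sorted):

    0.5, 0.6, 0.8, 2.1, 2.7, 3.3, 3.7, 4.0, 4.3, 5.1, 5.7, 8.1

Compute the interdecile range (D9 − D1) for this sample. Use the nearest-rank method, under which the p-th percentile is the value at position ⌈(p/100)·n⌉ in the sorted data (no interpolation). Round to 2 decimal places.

n = 12.
P10: rank ⌈10/100·12⌉ = 2 → 0.6.
P90: rank ⌈90/100·12⌉ = 11 → 5.7.
Difference: 5.7 − 0.6 = 5.1.

5.10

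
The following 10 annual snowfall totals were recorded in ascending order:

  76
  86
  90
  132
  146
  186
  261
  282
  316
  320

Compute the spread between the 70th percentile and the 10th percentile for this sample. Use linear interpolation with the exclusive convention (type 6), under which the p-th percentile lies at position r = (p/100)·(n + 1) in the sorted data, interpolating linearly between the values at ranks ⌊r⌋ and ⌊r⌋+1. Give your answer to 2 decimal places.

n = 10.
P10: r = 1.1; ranks 1–2 are 76, 86; interpolating gives 77.
P70: r = 7.7; ranks 7–8 are 261, 282; interpolating gives 275.7.
Difference: 275.7 − 77 = 198.7.

198.70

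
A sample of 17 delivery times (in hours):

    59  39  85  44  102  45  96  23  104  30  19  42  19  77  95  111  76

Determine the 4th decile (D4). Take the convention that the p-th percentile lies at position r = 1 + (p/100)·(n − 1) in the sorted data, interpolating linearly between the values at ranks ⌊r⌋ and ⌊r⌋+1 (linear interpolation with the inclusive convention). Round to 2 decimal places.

Sorted: 19, 19, 23, 30, 39, 42, 44, 45, 59, 76, 77, 85, 95, 96, 102, 104, 111.
n = 17.
r = 1 + (40/100)·(17 − 1) = 1 + 6.4 = 7.4.
Rank 7 is 44 and rank 8 is 45.
Interpolate: 44 + 0.4·(45 − 44) = 44 + 0.4·1 = 44.4.

44.40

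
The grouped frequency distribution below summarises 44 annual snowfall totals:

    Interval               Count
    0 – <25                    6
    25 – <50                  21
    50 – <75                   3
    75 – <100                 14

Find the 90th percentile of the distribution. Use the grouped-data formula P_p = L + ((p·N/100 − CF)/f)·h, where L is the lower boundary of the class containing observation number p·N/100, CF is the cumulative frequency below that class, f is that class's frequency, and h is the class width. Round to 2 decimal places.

92.14

N = 44; target position k = 90/100 · 44 = 39.6.
Cumulative frequencies: 6, 27, 30, 44.
Observation 39.6 falls in the class 75 – <100.
L = 75, CF = 30, f = 14, h = 25.
P90 = 75 + ((39.6 − 30)/14)·25 = 75 + 17.1429 = 92.1429.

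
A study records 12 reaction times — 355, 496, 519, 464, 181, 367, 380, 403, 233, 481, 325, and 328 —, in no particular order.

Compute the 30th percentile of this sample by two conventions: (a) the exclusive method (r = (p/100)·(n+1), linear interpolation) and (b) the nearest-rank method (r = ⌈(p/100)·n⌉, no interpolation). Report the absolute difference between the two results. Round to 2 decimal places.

Sorted: 181, 233, 325, 328, 355, 367, 380, 403, 464, 481, 496, 519.
n = 12.
(a) r = 3.9; between ranks 3 (325) and 4 (328): 327.7.
(b) the nearest-rank method: rank 4 → 328.
|327.7 − 328| = 0.3.

0.30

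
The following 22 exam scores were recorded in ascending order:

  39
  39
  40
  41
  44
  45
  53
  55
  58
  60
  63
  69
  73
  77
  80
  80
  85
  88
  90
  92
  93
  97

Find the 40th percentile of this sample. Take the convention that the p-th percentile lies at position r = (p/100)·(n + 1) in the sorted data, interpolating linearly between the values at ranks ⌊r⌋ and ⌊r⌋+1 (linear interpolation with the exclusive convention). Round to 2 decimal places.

n = 22.
r = (40/100)·(22 + 1) = 9.2.
Rank 9 is 58 and rank 10 is 60.
Interpolate: 58 + 0.2·(60 − 58) = 58 + 0.2·2 = 58.4.

58.40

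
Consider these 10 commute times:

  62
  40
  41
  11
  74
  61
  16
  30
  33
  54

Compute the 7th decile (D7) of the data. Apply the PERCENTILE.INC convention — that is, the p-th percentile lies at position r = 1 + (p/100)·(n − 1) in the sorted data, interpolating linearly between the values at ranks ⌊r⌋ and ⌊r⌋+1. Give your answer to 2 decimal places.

Sorted: 11, 16, 30, 33, 40, 41, 54, 61, 62, 74.
n = 10.
r = 1 + (70/100)·(10 − 1) = 1 + 6.3 = 7.3.
Rank 7 is 54 and rank 8 is 61.
Interpolate: 54 + 0.3·(61 − 54) = 54 + 0.3·7 = 56.1.

56.10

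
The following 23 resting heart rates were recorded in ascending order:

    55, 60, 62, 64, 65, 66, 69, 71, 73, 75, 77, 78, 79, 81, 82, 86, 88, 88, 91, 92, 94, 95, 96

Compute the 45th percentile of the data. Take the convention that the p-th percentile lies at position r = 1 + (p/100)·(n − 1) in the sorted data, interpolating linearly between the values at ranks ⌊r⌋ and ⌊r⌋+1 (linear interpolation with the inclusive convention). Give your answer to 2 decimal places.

76.80

n = 23.
r = 1 + (45/100)·(23 − 1) = 1 + 9.9 = 10.9.
Rank 10 is 75 and rank 11 is 77.
Interpolate: 75 + 0.9·(77 − 75) = 75 + 0.9·2 = 76.8.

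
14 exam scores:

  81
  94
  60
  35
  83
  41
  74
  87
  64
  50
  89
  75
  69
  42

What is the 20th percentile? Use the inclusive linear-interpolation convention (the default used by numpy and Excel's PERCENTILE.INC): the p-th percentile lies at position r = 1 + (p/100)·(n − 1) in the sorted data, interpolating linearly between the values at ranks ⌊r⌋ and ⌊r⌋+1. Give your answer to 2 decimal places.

46.80

Sorted: 35, 41, 42, 50, 60, 64, 69, 74, 75, 81, 83, 87, 89, 94.
n = 14.
r = 1 + (20/100)·(14 − 1) = 1 + 2.6 = 3.6.
Rank 3 is 42 and rank 4 is 50.
Interpolate: 42 + 0.6·(50 − 42) = 42 + 0.6·8 = 46.8.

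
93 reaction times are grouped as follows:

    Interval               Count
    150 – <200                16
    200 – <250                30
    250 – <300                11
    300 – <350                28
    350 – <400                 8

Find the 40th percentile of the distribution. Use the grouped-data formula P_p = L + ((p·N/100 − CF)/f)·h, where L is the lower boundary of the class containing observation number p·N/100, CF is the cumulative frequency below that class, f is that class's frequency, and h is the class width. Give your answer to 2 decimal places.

235.33

N = 93; target position k = 40/100 · 93 = 37.2.
Cumulative frequencies: 16, 46, 57, 85, 93.
Observation 37.2 falls in the class 200 – <250.
L = 200, CF = 16, f = 30, h = 50.
P40 = 200 + ((37.2 − 16)/30)·50 = 200 + 35.3333 = 235.333.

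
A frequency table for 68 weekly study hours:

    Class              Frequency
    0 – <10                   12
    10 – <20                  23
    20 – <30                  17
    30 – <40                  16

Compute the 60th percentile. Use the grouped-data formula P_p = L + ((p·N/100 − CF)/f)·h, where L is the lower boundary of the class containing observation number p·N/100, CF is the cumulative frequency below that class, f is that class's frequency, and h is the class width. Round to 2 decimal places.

N = 68; target position k = 60/100 · 68 = 40.8.
Cumulative frequencies: 12, 35, 52, 68.
Observation 40.8 falls in the class 20 – <30.
L = 20, CF = 35, f = 17, h = 10.
P60 = 20 + ((40.8 − 35)/17)·10 = 20 + 3.41176 = 23.4118.

23.41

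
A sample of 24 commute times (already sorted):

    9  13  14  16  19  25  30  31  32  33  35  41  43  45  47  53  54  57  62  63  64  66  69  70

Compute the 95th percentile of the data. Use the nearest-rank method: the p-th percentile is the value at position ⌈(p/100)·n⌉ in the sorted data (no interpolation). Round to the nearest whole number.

n = 24.
Position = ⌈95/100 · 24⌉ = ⌈22.8⌉ = 23.
The value at rank 23 is 69.

69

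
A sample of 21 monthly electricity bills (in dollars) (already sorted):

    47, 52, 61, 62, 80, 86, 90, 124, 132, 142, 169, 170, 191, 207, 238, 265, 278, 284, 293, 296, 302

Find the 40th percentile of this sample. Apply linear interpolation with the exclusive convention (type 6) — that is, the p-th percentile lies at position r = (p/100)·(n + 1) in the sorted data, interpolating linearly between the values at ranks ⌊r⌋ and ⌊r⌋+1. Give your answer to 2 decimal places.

n = 21.
r = (40/100)·(21 + 1) = 8.8.
Rank 8 is 124 and rank 9 is 132.
Interpolate: 124 + 0.8·(132 − 124) = 124 + 0.8·8 = 130.4.

130.40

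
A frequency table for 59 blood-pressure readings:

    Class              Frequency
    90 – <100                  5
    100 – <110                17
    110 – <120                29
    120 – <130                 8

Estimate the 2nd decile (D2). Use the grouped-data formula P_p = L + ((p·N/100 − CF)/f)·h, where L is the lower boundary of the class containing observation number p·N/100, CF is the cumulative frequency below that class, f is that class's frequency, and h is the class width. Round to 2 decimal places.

N = 59; target position k = 20/100 · 59 = 11.8.
Cumulative frequencies: 5, 22, 51, 59.
Observation 11.8 falls in the class 100 – <110.
L = 100, CF = 5, f = 17, h = 10.
P20 = 100 + ((11.8 − 5)/17)·10 = 100 + 4 = 104.

104.00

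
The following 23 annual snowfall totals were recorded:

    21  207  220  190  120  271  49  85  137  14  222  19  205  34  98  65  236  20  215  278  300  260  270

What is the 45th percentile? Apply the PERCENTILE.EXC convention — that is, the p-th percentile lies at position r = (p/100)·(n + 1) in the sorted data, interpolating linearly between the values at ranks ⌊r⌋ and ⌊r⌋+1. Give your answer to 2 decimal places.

Sorted: 14, 19, 20, 21, 34, 49, 65, 85, 98, 120, 137, 190, 205, 207, 215, 220, 222, 236, 260, 270, 271, 278, 300.
n = 23.
r = (45/100)·(23 + 1) = 10.8.
Rank 10 is 120 and rank 11 is 137.
Interpolate: 120 + 0.8·(137 − 120) = 120 + 0.8·17 = 133.6.

133.60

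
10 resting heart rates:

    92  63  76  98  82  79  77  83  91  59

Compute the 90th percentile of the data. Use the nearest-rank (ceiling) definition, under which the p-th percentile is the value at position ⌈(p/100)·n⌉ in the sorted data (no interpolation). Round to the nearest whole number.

Sorted: 59, 63, 76, 77, 79, 82, 83, 91, 92, 98.
n = 10.
Position = ⌈90/100 · 10⌉ = ⌈9⌉ = 9.
The value at rank 9 is 92.

92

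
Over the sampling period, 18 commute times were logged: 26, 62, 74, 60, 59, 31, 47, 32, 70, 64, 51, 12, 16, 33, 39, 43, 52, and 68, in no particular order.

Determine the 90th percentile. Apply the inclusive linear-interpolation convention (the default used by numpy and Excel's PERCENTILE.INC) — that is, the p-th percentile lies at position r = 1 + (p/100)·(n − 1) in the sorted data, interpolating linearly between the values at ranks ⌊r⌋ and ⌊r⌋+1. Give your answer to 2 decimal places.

68.60

Sorted: 12, 16, 26, 31, 32, 33, 39, 43, 47, 51, 52, 59, 60, 62, 64, 68, 70, 74.
n = 18.
r = 1 + (90/100)·(18 − 1) = 1 + 15.3 = 16.3.
Rank 16 is 68 and rank 17 is 70.
Interpolate: 68 + 0.3·(70 − 68) = 68 + 0.3·2 = 68.6.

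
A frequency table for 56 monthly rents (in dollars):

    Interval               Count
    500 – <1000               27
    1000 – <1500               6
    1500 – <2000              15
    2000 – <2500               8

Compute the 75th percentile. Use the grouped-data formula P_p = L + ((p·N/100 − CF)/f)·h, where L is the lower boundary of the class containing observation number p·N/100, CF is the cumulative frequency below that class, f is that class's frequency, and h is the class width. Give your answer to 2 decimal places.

1800.00

N = 56; target position k = 75/100 · 56 = 42.
Cumulative frequencies: 27, 33, 48, 56.
Observation 42 falls in the class 1500 – <2000.
L = 1500, CF = 33, f = 15, h = 500.
P75 = 1500 + ((42 − 33)/15)·500 = 1500 + 300 = 1800.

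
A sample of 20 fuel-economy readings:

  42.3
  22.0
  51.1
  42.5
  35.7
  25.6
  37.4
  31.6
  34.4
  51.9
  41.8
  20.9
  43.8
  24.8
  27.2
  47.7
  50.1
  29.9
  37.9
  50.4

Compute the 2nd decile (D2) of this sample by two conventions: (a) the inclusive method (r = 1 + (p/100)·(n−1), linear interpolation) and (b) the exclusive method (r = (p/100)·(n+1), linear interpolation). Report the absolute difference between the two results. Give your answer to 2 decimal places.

0.96

Sorted: 20.9, 22.0, 24.8, 25.6, 27.2, 29.9, 31.6, 34.4, 35.7, 37.4, 37.9, 41.8, 42.3, 42.5, 43.8, 47.7, 50.1, 50.4, 51.1, 51.9.
n = 20.
(a) r = 4.8; between ranks 4 (25.6) and 5 (27.2): 26.88.
(b) r = 4.2; between ranks 4 (25.6) and 5 (27.2): 25.92.
|26.88 − 25.92| = 0.96.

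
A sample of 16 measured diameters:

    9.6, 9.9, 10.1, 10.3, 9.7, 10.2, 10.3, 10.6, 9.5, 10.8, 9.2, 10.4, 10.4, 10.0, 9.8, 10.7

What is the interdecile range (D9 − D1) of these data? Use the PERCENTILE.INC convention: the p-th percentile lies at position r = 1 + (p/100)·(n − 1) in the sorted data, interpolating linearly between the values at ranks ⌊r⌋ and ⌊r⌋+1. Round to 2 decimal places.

Sorted: 9.2, 9.5, 9.6, 9.7, 9.8, 9.9, 10.0, 10.1, 10.2, 10.3, 10.3, 10.4, 10.4, 10.6, 10.7, 10.8.
n = 16.
P10: r = 2.5; ranks 2–3 are 9.5, 9.6; interpolating gives 9.55.
P90: r = 14.5; ranks 14–15 are 10.6, 10.7; interpolating gives 10.65.
Difference: 10.65 − 9.55 = 1.1.

1.10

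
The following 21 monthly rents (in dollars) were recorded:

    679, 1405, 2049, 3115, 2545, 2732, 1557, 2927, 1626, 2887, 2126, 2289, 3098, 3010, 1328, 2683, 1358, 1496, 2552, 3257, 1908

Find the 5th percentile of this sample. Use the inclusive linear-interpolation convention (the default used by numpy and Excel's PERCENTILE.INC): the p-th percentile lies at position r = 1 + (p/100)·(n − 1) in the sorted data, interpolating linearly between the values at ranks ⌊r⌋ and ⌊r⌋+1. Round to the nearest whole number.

Sorted: 679, 1328, 1358, 1405, 1496, 1557, 1626, 1908, 2049, 2126, 2289, 2545, 2552, 2683, 2732, 2887, 2927, 3010, 3098, 3115, 3257.
n = 21.
r = 1 + (5/100)·(21 − 1) = 1 + 1 = 2.
r is an integer, so P5 is the value at rank 2: 1328.

1328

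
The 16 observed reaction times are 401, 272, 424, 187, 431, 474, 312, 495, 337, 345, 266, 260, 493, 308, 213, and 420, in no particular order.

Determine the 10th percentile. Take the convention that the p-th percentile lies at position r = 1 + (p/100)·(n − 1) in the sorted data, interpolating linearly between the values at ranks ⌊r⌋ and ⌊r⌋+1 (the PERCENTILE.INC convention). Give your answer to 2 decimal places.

Sorted: 187, 213, 260, 266, 272, 308, 312, 337, 345, 401, 420, 424, 431, 474, 493, 495.
n = 16.
r = 1 + (10/100)·(16 − 1) = 1 + 1.5 = 2.5.
Rank 2 is 213 and rank 3 is 260.
Interpolate: 213 + 0.5·(260 − 213) = 213 + 0.5·47 = 236.5.

236.50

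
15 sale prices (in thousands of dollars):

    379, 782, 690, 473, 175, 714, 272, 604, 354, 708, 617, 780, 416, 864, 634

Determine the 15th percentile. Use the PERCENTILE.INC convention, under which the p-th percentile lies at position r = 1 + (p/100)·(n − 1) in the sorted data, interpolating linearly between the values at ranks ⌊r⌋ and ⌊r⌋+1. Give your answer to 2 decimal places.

Sorted: 175, 272, 354, 379, 416, 473, 604, 617, 634, 690, 708, 714, 780, 782, 864.
n = 15.
r = 1 + (15/100)·(15 − 1) = 1 + 2.1 = 3.1.
Rank 3 is 354 and rank 4 is 379.
Interpolate: 354 + 0.1·(379 − 354) = 354 + 0.1·25 = 356.5.

356.50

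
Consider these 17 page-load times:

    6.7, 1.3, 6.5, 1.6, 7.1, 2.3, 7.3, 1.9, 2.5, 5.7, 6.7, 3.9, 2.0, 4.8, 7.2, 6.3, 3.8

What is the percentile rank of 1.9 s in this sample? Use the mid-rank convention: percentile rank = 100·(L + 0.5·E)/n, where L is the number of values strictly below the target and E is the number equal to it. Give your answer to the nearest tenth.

Sorted: 1.3, 1.6, 1.9, 2.0, 2.3, 2.5, 3.8, 3.9, 4.8, 5.7, 6.3, 6.5, 6.7, 6.7, 7.1, 7.2, 7.3.
Count below 1.9: L = 2; count equal: E = 1; n = 17.
Percentile rank = 100·(2 + 0.5·1)/17 = 100·2.5/17 = 14.71.

14.7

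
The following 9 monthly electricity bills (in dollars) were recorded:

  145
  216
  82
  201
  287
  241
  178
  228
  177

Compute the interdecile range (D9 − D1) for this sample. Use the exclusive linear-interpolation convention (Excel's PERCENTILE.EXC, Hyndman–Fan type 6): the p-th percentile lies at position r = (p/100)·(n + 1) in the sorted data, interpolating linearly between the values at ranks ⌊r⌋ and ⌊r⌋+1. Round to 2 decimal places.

205.00

Sorted: 82, 145, 177, 178, 201, 216, 228, 241, 287.
n = 9.
P10: r = 1 (integer) → 82.
P90: r = 9 (integer) → 287.
Difference: 287 − 82 = 205.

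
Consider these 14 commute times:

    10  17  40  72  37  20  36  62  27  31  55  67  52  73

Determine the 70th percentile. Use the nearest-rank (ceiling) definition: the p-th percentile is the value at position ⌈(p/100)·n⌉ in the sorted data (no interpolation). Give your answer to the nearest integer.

55

Sorted: 10, 17, 20, 27, 31, 36, 37, 40, 52, 55, 62, 67, 72, 73.
n = 14.
Position = ⌈70/100 · 14⌉ = ⌈9.8⌉ = 10.
The value at rank 10 is 55.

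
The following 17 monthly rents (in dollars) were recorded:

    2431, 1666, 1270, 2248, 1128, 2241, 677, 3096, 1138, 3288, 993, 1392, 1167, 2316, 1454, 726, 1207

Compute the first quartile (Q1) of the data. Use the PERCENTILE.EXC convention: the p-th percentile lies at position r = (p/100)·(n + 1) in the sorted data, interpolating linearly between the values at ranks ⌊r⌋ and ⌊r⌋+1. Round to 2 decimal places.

1133.00

Sorted: 677, 726, 993, 1128, 1138, 1167, 1207, 1270, 1392, 1454, 1666, 2241, 2248, 2316, 2431, 3096, 3288.
n = 17.
r = (25/100)·(17 + 1) = 4.5.
Rank 4 is 1128 and rank 5 is 1138.
Interpolate: 1128 + 0.5·(1138 − 1128) = 1128 + 0.5·10 = 1133.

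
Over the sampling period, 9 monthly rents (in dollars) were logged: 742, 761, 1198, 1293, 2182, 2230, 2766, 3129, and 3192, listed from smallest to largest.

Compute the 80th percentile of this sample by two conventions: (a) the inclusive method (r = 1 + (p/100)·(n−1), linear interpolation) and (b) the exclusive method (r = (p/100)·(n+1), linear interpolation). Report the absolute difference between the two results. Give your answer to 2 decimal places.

n = 9.
(a) r = 7.4; between ranks 7 (2766) and 8 (3129): 2911.2.
(b) r = 8 → value at rank 8 = 3129.
|2911.2 − 3129| = 217.8.

217.80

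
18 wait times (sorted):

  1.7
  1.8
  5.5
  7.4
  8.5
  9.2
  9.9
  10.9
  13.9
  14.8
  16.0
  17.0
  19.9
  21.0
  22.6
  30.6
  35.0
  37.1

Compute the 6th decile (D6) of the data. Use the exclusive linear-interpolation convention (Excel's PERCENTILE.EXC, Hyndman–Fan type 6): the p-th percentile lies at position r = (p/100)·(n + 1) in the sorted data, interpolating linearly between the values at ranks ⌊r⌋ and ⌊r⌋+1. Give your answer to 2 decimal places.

n = 18.
r = (60/100)·(18 + 1) = 11.4.
Rank 11 is 16.0 and rank 12 is 17.0.
Interpolate: 16.0 + 0.4·(17.0 − 16.0) = 16.0 + 0.4·1 = 16.4.

16.40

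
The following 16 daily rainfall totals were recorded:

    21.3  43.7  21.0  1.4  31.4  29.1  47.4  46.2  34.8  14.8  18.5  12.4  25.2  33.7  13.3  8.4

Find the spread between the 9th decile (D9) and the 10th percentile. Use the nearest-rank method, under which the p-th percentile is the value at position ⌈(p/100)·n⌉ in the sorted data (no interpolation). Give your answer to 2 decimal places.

Sorted: 1.4, 8.4, 12.4, 13.3, 14.8, 18.5, 21.0, 21.3, 25.2, 29.1, 31.4, 33.7, 34.8, 43.7, 46.2, 47.4.
n = 16.
P10: rank ⌈10/100·16⌉ = 2 → 8.4.
P90: rank ⌈90/100·16⌉ = 15 → 46.2.
Difference: 46.2 − 8.4 = 37.8.

37.80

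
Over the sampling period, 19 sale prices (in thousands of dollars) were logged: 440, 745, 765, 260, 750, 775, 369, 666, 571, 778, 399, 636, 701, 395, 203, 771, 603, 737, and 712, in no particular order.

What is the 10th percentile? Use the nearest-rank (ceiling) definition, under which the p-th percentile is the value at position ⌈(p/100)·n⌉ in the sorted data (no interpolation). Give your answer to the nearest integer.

Sorted: 203, 260, 369, 395, 399, 440, 571, 603, 636, 666, 701, 712, 737, 745, 750, 765, 771, 775, 778.
n = 19.
Position = ⌈10/100 · 19⌉ = ⌈1.9⌉ = 2.
The value at rank 2 is 260.

260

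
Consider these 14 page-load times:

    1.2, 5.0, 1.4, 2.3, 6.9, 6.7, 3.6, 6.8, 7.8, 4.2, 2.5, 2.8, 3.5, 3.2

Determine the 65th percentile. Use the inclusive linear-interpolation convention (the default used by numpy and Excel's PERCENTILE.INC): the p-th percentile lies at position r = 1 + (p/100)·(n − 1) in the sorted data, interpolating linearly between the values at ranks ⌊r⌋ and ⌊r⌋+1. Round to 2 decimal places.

4.56

Sorted: 1.2, 1.4, 2.3, 2.5, 2.8, 3.2, 3.5, 3.6, 4.2, 5.0, 6.7, 6.8, 6.9, 7.8.
n = 14.
r = 1 + (65/100)·(14 − 1) = 1 + 8.45 = 9.45.
Rank 9 is 4.2 and rank 10 is 5.0.
Interpolate: 4.2 + 0.45·(5.0 − 4.2) = 4.2 + 0.45·0.8 = 4.56.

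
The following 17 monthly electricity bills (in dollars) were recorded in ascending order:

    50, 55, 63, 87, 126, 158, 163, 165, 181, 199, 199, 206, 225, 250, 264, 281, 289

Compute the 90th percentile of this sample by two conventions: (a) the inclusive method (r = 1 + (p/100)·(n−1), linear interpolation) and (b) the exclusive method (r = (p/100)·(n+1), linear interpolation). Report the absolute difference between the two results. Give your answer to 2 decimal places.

n = 17.
(a) r = 15.4; between ranks 15 (264) and 16 (281): 270.8.
(b) r = 16.2; between ranks 16 (281) and 17 (289): 282.6.
|270.8 − 282.6| = 11.8.

11.80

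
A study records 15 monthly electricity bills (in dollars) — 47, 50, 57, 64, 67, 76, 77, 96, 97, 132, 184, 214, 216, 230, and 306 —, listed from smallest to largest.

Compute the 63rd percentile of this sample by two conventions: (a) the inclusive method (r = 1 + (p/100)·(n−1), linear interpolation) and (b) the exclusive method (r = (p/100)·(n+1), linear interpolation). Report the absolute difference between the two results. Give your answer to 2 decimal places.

n = 15.
(a) r = 9.82; between ranks 9 (97) and 10 (132): 125.7.
(b) r = 10.08; between ranks 10 (132) and 11 (184): 136.16.
|125.7 − 136.16| = 10.46.

10.46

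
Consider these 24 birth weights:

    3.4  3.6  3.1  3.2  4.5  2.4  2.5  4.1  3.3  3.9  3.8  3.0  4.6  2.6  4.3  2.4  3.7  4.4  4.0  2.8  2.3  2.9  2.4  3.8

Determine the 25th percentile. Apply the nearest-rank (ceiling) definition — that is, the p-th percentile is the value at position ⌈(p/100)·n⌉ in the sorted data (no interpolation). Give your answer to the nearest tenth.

Sorted: 2.3, 2.4, 2.4, 2.4, 2.5, 2.6, 2.8, 2.9, 3.0, 3.1, 3.2, 3.3, 3.4, 3.6, 3.7, 3.8, 3.8, 3.9, 4.0, 4.1, 4.3, 4.4, 4.5, 4.6.
n = 24.
Position = ⌈25/100 · 24⌉ = ⌈6⌉ = 6.
The value at rank 6 is 2.6.

2.6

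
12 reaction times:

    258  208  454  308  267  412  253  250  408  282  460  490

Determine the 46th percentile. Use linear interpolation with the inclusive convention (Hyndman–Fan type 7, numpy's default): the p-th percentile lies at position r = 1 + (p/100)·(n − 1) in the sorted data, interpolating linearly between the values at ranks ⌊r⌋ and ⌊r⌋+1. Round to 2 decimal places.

Sorted: 208, 250, 253, 258, 267, 282, 308, 408, 412, 454, 460, 490.
n = 12.
r = 1 + (46/100)·(12 − 1) = 1 + 5.06 = 6.06.
Rank 6 is 282 and rank 7 is 308.
Interpolate: 282 + 0.06·(308 − 282) = 282 + 0.06·26 = 283.56.

283.56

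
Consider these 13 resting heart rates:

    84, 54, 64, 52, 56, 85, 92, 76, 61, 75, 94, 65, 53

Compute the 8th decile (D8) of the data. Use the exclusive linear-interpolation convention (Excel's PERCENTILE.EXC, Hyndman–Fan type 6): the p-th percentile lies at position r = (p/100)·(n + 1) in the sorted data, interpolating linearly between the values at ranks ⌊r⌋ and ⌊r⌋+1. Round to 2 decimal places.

Sorted: 52, 53, 54, 56, 61, 64, 65, 75, 76, 84, 85, 92, 94.
n = 13.
r = (80/100)·(13 + 1) = 11.2.
Rank 11 is 85 and rank 12 is 92.
Interpolate: 85 + 0.2·(92 − 85) = 85 + 0.2·7 = 86.4.

86.40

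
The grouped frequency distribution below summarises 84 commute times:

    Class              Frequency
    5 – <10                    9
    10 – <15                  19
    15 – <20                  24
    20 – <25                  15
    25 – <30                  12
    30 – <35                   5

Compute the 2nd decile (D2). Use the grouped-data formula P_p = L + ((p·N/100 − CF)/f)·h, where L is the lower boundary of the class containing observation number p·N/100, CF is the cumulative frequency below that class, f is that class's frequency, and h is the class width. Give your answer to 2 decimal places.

N = 84; target position k = 20/100 · 84 = 16.8.
Cumulative frequencies: 9, 28, 52, 67, 79, 84.
Observation 16.8 falls in the class 10 – <15.
L = 10, CF = 9, f = 19, h = 5.
P20 = 10 + ((16.8 − 9)/19)·5 = 10 + 2.05263 = 12.0526.

12.05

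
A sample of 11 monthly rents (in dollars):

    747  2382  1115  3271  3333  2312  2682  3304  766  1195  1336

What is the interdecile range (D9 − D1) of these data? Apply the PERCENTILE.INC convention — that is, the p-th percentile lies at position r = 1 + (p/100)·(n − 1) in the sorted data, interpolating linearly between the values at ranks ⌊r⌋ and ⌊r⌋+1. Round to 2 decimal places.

Sorted: 747, 766, 1115, 1195, 1336, 2312, 2382, 2682, 3271, 3304, 3333.
n = 11.
P10: r = 2 (integer) → 766.
P90: r = 10 (integer) → 3304.
Difference: 3304 − 766 = 2538.

2538.00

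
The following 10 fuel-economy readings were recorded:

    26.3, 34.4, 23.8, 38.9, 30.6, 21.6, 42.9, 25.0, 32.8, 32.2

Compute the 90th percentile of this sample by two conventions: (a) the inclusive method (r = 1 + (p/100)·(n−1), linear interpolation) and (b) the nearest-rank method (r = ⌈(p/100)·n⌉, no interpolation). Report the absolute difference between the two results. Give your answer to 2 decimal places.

Sorted: 21.6, 23.8, 25.0, 26.3, 30.6, 32.2, 32.8, 34.4, 38.9, 42.9.
n = 10.
(a) r = 9.1; between ranks 9 (38.9) and 10 (42.9): 39.3.
(b) the nearest-rank method: rank 9 → 38.9.
|39.3 − 38.9| = 0.4.

0.40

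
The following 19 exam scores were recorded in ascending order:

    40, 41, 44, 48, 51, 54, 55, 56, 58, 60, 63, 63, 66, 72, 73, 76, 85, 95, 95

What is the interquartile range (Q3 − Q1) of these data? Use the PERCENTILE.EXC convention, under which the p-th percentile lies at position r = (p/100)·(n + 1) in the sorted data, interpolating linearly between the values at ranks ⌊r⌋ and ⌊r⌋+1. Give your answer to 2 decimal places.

22.00

n = 19.
P25: r = 5 (integer) → 51.
P75: r = 15 (integer) → 73.
Difference: 73 − 51 = 22.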